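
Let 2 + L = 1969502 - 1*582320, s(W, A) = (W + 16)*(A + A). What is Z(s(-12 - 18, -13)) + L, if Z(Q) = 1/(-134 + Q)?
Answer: 319051401/230 ≈ 1.3872e+6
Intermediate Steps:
s(W, A) = 2*A*(16 + W) (s(W, A) = (16 + W)*(2*A) = 2*A*(16 + W))
L = 1387180 (L = -2 + (1969502 - 1*582320) = -2 + (1969502 - 582320) = -2 + 1387182 = 1387180)
Z(s(-12 - 18, -13)) + L = 1/(-134 + 2*(-13)*(16 + (-12 - 18))) + 1387180 = 1/(-134 + 2*(-13)*(16 - 30)) + 1387180 = 1/(-134 + 2*(-13)*(-14)) + 1387180 = 1/(-134 + 364) + 1387180 = 1/230 + 1387180 = 319051401/230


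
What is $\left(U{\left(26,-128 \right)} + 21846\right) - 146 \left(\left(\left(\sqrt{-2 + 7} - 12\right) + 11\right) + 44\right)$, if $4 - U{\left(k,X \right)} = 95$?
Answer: $15477 - 146 \sqrt{5} \approx 15151.0$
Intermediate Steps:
$U{\left(k,X \right)} = -91$ ($U{\left(k,X \right)} = 4 - 95 = -91$)
$\left(U{\left(26,-128 \right)} + 21846\right) - 146 \left(\left(\left(\sqrt{-2 + 7} - 12\right) + 11\right) + 44\right) = \left(-91 + 21846\right) - 146 \left(\left(\left(\sqrt{-2 + 7} - 12\right) + 11\right) + 44\right) = 21755 - 146 \left(\left(\left(\sqrt{5} - 12\right) + 11\right) + 44\right) = 21755 - 146 \left(\left(\left(-12 + \sqrt{5}\right) + 11\right) + 44\right) = 21755 - 146 \left(\left(-1 + \sqrt{5}\right) + 44\right) = 21755 - 146 \left(43 + \sqrt{5}\right) = 21755 - \left(6278 + 146 \sqrt{5}\right) = 15477 - 146 \sqrt{5}$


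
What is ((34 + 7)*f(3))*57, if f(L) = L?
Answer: 7011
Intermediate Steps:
((34 + 7)*f(3))*57 = ((34 + 7)*3)*57 = (41*3)*57 = 123*57 = 7011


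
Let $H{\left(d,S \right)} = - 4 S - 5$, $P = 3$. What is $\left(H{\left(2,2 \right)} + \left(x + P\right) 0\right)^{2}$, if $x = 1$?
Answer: $169$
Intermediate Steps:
$H{\left(d,S \right)} = -5 - 4 S$
$\left(H{\left(2,2 \right)} + \left(x + P\right) 0\right)^{2} = \left(\left(-5 - 8\right) + \left(1 + 3\right) 0\right)^{2} = \left(\left(-5 - 8\right) + 4 \cdot 0\right)^{2} = \left(-13 + 0\right)^{2} = \left(-13\right)^{2} = 169$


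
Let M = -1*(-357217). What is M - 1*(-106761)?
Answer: 463978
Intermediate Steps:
M = 357217
M - 1*(-106761) = 357217 - 1*(-106761) = 357217 + 106761 = 463978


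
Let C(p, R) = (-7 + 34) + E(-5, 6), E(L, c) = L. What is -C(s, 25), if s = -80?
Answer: -22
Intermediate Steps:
C(p, R) = 22 (C(p, R) = (-7 + 34) - 5 = 27 - 5 = 22)
-C(s, 25) = -1*22 = -22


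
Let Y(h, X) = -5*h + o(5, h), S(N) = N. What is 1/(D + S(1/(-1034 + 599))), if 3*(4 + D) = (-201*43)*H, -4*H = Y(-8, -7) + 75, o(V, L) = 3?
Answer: 870/73937383 ≈ 1.1767e-5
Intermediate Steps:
Y(h, X) = 3 - 5*h (Y(h, X) = -5*h + 3 = 3 - 5*h)
H = -59/2 (H = -((3 - 5*(-8)) + 75)/4 = -((3 + 40) + 75)/4 = -(43 + 75)/4 = -¼*118 = -59/2 ≈ -29.500)
D = 169971/2 (D = -4 + (-201*43*(-59/2))/3 = -4 + (-8643*(-59/2))/3 = -4 + (⅓)*(509937/2) = -4 + 169979/2 = 169971/2 ≈ 84986.)
1/(D + S(1/(-1034 + 599))) = 1/(169971/2 + 1/(-1034 + 599)) = 1/(169971/2 + 1/(-435)) = 1/(169971/2 - 1/435) = 1/(73937383/870) = 870/73937383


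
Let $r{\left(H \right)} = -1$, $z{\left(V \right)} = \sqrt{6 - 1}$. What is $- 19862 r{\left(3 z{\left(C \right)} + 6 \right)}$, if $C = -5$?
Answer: $19862$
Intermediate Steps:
$z{\left(V \right)} = \sqrt{5}$
$- 19862 r{\left(3 z{\left(C \right)} + 6 \right)} = \left(-19862\right) \left(-1\right) = 19862$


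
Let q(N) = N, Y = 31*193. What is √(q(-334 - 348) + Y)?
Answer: 3*√589 ≈ 72.808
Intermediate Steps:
Y = 5983
√(q(-334 - 348) + Y) = √((-334 - 348) + 5983) = √(-682 + 5983) = √5301 = 3*√589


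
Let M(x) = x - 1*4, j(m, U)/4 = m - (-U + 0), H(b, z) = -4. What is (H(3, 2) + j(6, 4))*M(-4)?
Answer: -288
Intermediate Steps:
j(m, U) = 4*U + 4*m (j(m, U) = 4*(m - (-U + 0)) = 4*(m - (-1)*U) = 4*(m + U) = 4*(U + m) = 4*U + 4*m)
M(x) = -4 + x (M(x) = x - 4 = -4 + x)
(H(3, 2) + j(6, 4))*M(-4) = (-4 + (4*4 + 4*6))*(-4 - 4) = (-4 + (16 + 24))*(-8) = (-4 + 40)*(-8) = 36*(-8) = -288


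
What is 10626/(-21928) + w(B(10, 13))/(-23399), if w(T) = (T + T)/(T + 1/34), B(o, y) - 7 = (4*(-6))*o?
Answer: -984903617543/2032105903756 ≈ -0.48467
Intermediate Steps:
B(o, y) = 7 - 24*o (B(o, y) = 7 + (4*(-6))*o = 7 - 24*o)
w(T) = 2*T/(1/34 + T) (w(T) = (2*T)/(T + 1/34) = (2*T)/(1/34 + T) = 2*T/(1/34 + T))
10626/(-21928) + w(B(10, 13))/(-23399) = 10626/(-21928) + (68*(7 - 24*10)/(1 + 34*(7 - 24*10)))/(-23399) = 10626*(-1/21928) + (68*(7 - 240)/(1 + 34*(7 - 240)))*(-1/23399) = -5313/10964 + (68*(-233)/(1 + 34*(-233)))*(-1/23399) = -5313/10964 + (68*(-233)/(1 - 7922))*(-1/23399) = -5313/10964 + (68*(-233)/(-7921))*(-1/23399) = -5313/10964 + (68*(-233)*(-1/7921))*(-1/23399) = -5313/10964 + (15844/7921)*(-1/23399) = -5313/10964 - 15844/185343479 = -984903617543/2032105903756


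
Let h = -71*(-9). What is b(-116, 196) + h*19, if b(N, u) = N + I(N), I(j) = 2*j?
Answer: 11793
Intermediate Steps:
h = 639
b(N, u) = 3*N (b(N, u) = N + 2*N = 3*N)
b(-116, 196) + h*19 = 3*(-116) + 639*19 = -348 + 12141 = 11793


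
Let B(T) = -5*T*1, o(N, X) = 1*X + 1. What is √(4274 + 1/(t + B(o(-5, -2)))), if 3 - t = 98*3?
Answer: √349595818/286 ≈ 65.376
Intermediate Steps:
o(N, X) = 1 + X (o(N, X) = X + 1 = 1 + X)
t = -291 (t = 3 - 98*3 = 3 - 1*294 = 3 - 294 = -291)
B(T) = -5*T
√(4274 + 1/(t + B(o(-5, -2)))) = √(4274 + 1/(-291 - 5*(1 - 2))) = √(4274 + 1/(-291 - 5*(-1))) = √(4274 + 1/(-291 + 5)) = √(4274 + 1/(-286)) = √(4274 - 1/286) = √(1222363/286) = √349595818/286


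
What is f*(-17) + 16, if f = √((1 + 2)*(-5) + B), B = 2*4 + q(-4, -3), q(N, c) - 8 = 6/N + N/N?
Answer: 16 - 17*√2/2 ≈ 3.9792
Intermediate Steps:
q(N, c) = 9 + 6/N (q(N, c) = 8 + (6/N + N/N) = 8 + (6/N + 1) = 8 + (1 + 6/N) = 9 + 6/N)
B = 31/2 (B = 2*4 + (9 + 6/(-4)) = 8 + (9 + 6*(-¼)) = 8 + (9 - 3/2) = 8 + 15/2 = 31/2 ≈ 15.500)
f = √2/2 (f = √((1 + 2)*(-5) + 31/2) = √(3*(-5) + 31/2) = √(-15 + 31/2) = √(½) = √2/2 ≈ 0.70711)
f*(-17) + 16 = (√2/2)*(-17) + 16 = -17*√2/2 + 16 = 16 - 17*√2/2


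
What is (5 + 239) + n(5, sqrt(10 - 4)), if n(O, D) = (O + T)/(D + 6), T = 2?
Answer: 1227/5 - 7*sqrt(6)/30 ≈ 244.83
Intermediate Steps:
n(O, D) = (2 + O)/(6 + D) (n(O, D) = (O + 2)/(D + 6) = (2 + O)/(6 + D))
(5 + 239) + n(5, sqrt(10 - 4)) = (5 + 239) + (2 + 5)/(6 + sqrt(10 - 4)) = 244 + 7/(6 + sqrt(6))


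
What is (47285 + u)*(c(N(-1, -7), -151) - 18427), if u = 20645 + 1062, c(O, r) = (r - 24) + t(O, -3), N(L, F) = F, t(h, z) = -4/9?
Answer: -11550778624/9 ≈ -1.2834e+9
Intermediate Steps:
t(h, z) = -4/9 (t(h, z) = -4*1/9 = -4/9)
c(O, r) = -220/9 + r (c(O, r) = (r - 24) - 4/9 = (-24 + r) - 4/9 = -220/9 + r)
u = 21707
(47285 + u)*(c(N(-1, -7), -151) - 18427) = (47285 + 21707)*((-220/9 - 151) - 18427) = 68992*(-1579/9 - 18427) = 68992*(-167422/9) = -11550778624/9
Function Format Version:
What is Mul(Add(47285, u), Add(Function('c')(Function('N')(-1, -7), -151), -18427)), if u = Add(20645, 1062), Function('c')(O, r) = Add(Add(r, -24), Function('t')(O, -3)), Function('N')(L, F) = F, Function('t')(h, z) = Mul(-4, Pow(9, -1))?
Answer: Rational(-11550778624, 9) ≈ -1.2834e+9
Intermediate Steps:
Function('t')(h, z) = Rational(-4, 9) (Function('t')(h, z) = Mul(-4, Rational(1, 9)) = Rational(-4, 9))
Function('c')(O, r) = Add(Rational(-220, 9), r) (Function('c')(O, r) = Add(Add(r, -24), Rational(-4, 9)) = Add(Add(-24, r), Rational(-4, 9)) = Add(Rational(-220, 9), r))
u = 21707
Mul(Add(47285, u), Add(Function('c')(Function('N')(-1, -7), -151), -18427)) = Mul(Add(47285, 21707), Add(Add(Rational(-220, 9), -151), -18427)) = Mul(68992, Add(Rational(-1579, 9), -18427)) = Mul(68992, Rational(-167422, 9)) = Rational(-11550778624, 9)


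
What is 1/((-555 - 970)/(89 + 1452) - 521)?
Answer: -1541/804386 ≈ -0.0019157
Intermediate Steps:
1/((-555 - 970)/(89 + 1452) - 521) = 1/(-1525/1541 - 521) = 1/(-804386/1541) = -1541/804386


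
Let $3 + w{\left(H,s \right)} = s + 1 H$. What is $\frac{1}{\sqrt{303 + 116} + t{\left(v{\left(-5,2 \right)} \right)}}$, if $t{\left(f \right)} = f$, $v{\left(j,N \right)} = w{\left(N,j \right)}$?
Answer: $\frac{6}{383} + \frac{\sqrt{419}}{383} \approx 0.069111$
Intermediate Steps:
$w{\left(H,s \right)} = -3 + H + s$ ($w{\left(H,s \right)} = -3 + \left(s + 1 H\right) = -3 + \left(s + H\right) = -3 + \left(H + s\right) = -3 + H + s$)
$v{\left(j,N \right)} = -3 + N + j$
$\frac{1}{\sqrt{303 + 116} + t{\left(v{\left(-5,2 \right)} \right)}} = \frac{1}{\sqrt{303 + 116} - 6} = \frac{1}{\sqrt{419} - 6} = \frac{1}{-6 + \sqrt{419}}$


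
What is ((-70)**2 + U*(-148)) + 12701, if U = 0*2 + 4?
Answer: 17009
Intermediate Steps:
U = 4 (U = 0 + 4 = 4)
((-70)**2 + U*(-148)) + 12701 = ((-70)**2 + 4*(-148)) + 12701 = (4900 - 592) + 12701 = 4308 + 12701 = 17009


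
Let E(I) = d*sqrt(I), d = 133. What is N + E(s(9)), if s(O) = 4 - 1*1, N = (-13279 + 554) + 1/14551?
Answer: -185161474/14551 + 133*sqrt(3) ≈ -12495.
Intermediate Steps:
N = -185161474/14551 (N = -12725 + 1/14551 = -185161474/14551 ≈ -12725.)
s(O) = 3 (s(O) = 4 - 1 = 3)
E(I) = 133*sqrt(I)
N + E(s(9)) = -185161474/14551 + 133*sqrt(3)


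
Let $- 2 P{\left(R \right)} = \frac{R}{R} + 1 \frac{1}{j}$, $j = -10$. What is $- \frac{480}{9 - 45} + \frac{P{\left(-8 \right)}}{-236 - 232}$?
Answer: $\frac{41603}{3120} \approx 13.334$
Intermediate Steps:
$P{\left(R \right)} = - \frac{9}{20}$ ($P{\left(R \right)} = - \frac{\frac{R}{R} + 1 \frac{1}{-10}}{2} = - \frac{1 + 1 \left(- \frac{1}{10}\right)}{2} = - \frac{1 - \frac{1}{10}}{2} = \left(- \frac{1}{2}\right) \frac{9}{10} = - \frac{9}{20}$)
$- \frac{480}{9 - 45} + \frac{P{\left(-8 \right)}}{-236 - 232} = - \frac{480}{9 - 45} - \frac{9}{20 \left(-236 - 232\right)} = - \frac{480}{9 - 45} - \frac{9}{20 \left(-468\right)} = - \frac{480}{-36} - - \frac{1}{1040} = \left(-480\right) \left(- \frac{1}{36}\right) + \frac{1}{1040} = \frac{40}{3} + \frac{1}{1040} = \frac{41603}{3120}$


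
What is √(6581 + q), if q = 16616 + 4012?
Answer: 13*√161 ≈ 164.95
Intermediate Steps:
q = 20628
√(6581 + q) = √(6581 + 20628) = √27209 = 13*√161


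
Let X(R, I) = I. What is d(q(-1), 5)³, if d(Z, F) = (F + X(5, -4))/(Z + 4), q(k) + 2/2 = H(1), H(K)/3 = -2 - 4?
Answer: -1/3375 ≈ -0.00029630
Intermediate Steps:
H(K) = -18 (H(K) = 3*(-2 - 4) = 3*(-6) = -18)
q(k) = -19 (q(k) = -1 - 18 = -19)
d(Z, F) = (-4 + F)/(4 + Z) (d(Z, F) = (F - 4)/(Z + 4) = (-4 + F)/(4 + Z))
d(q(-1), 5)³ = ((-4 + 5)/(4 - 19))³ = (1/(-15))³ = (-1/15*1)³ = (-1/15)³ = -1/3375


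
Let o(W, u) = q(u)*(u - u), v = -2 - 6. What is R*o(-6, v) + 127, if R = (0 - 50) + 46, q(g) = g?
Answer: 127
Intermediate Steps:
v = -8
o(W, u) = 0 (o(W, u) = u*(u - u) = u*0 = 0)
R = -4 (R = -50 + 46 = -4)
R*o(-6, v) + 127 = -4*0 + 127 = 0 + 127 = 127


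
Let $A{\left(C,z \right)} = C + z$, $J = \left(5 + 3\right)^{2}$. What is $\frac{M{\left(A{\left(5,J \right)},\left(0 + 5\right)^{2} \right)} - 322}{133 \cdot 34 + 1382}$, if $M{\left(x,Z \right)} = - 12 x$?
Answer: $- \frac{575}{2952} \approx -0.19478$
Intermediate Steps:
$J = 64$ ($J = 8^{2} = 64$)
$M{\left(x,Z \right)} = - 12 x$
$\frac{M{\left(A{\left(5,J \right)},\left(0 + 5\right)^{2} \right)} - 322}{133 \cdot 34 + 1382} = \frac{- 12 \left(5 + 64\right) - 322}{133 \cdot 34 + 1382} = \frac{\left(-12\right) 69 - 322}{4522 + 1382} = \frac{-828 - 322}{5904} = \left(-1150\right) \frac{1}{5904} = - \frac{575}{2952}$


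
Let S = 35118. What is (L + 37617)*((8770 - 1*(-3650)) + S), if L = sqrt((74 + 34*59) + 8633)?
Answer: 1788236946 + 47538*sqrt(10713) ≈ 1.7932e+9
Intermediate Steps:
L = sqrt(10713) (L = sqrt((74 + 2006) + 8633) = sqrt(2080 + 8633) = sqrt(10713) ≈ 103.50)
(L + 37617)*((8770 - 1*(-3650)) + S) = (sqrt(10713) + 37617)*((8770 - 1*(-3650)) + 35118) = (37617 + sqrt(10713))*((8770 + 3650) + 35118) = (37617 + sqrt(10713))*(12420 + 35118) = (37617 + sqrt(10713))*47538 = 1788236946 + 47538*sqrt(10713)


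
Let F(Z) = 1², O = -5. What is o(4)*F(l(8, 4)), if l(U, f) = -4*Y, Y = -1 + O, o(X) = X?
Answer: 4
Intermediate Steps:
Y = -6 (Y = -1 - 5 = -6)
l(U, f) = 24 (l(U, f) = -4*(-6) = 24)
F(Z) = 1
o(4)*F(l(8, 4)) = 4*1 = 4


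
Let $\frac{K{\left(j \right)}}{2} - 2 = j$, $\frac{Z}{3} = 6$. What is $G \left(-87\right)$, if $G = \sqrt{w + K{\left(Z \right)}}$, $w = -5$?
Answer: $- 87 \sqrt{35} \approx -514.7$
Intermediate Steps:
$Z = 18$ ($Z = 3 \cdot 6 = 18$)
$K{\left(j \right)} = 4 + 2 j$
$G = \sqrt{35}$ ($G = \sqrt{-5 + \left(4 + 2 \cdot 18\right)} = \sqrt{-5 + \left(4 + 36\right)} = \sqrt{-5 + 40} = \sqrt{35} \approx 5.9161$)
$G \left(-87\right) = \sqrt{35} \left(-87\right) = - 87 \sqrt{35}$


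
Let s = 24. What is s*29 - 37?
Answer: 659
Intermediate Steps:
s*29 - 37 = 24*29 - 37 = 696 - 37 = 659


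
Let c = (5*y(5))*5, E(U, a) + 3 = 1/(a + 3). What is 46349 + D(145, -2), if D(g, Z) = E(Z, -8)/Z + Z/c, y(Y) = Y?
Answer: 5793823/125 ≈ 46351.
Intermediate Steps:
E(U, a) = -3 + 1/(3 + a) (E(U, a) = -3 + 1/(a + 3) = -3 + 1/(3 + a))
c = 125 (c = (5*5)*5 = 25*5 = 125)
D(g, Z) = -16/(5*Z) + Z/125 (D(g, Z) = ((-8 - 3*(-8))/(3 - 8))/Z + Z/125 = ((-8 + 24)/(-5))/Z + Z*(1/125) = (-⅕*16)/Z + Z/125 = -16/(5*Z) + Z/125)
46349 + D(145, -2) = 46349 + (1/125)*(-400 + (-2)²)/(-2) = 46349 + (1/125)*(-½)*(-400 + 4) = 46349 + (1/125)*(-½)*(-396) = 46349 + 198/125 = 5793823/125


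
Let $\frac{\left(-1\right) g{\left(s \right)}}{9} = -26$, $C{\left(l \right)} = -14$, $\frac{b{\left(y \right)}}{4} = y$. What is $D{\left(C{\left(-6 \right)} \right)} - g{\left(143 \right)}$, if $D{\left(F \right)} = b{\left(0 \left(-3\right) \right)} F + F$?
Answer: $-248$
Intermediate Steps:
$b{\left(y \right)} = 4 y$
$D{\left(F \right)} = F$ ($D{\left(F \right)} = 4 \cdot 0 \left(-3\right) F + F = 4 \cdot 0 F + F = 0 F + F = 0 + F = F$)
$g{\left(s \right)} = 234$ ($g{\left(s \right)} = \left(-9\right) \left(-26\right) = 234$)
$D{\left(C{\left(-6 \right)} \right)} - g{\left(143 \right)} = -14 - 234 = -248$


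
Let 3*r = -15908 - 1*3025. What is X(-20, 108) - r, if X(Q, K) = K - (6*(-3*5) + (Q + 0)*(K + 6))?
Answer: 8789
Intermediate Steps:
r = -6311 (r = (-15908 - 1*3025)/3 = (-15908 - 3025)/3 = (⅓)*(-18933) = -6311)
X(Q, K) = 90 + K - Q*(6 + K) (X(Q, K) = K - (6*(-15) + Q*(6 + K)) = K - (-90 + Q*(6 + K)) = K + (90 - Q*(6 + K)) = 90 + K - Q*(6 + K))
X(-20, 108) - r = (90 + 108 - 6*(-20) - 1*108*(-20)) - 1*(-6311) = (90 + 108 + 120 + 2160) + 6311 = 2478 + 6311 = 8789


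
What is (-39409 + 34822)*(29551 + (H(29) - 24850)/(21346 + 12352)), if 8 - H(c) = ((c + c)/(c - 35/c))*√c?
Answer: -2283832337886/16849 + 133023*√29/468286 ≈ -1.3555e+8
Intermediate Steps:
H(c) = 8 - 2*c^(3/2)/(c - 35/c) (H(c) = 8 - (c + c)/(c - 35/c)*√c = 8 - (2*c)/(c - 35/c)*√c = 8 - 2*c/(c - 35/c)*√c = 8 - 2*c^(3/2)/(c - 35/c))
(-39409 + 34822)*(29551 + (H(29) - 24850)/(21346 + 12352)) = (-39409 + 34822)*(29551 + (2*(-140 - 29^(5/2) + 4*29²)/(-35 + 29²) - 24850)/(21346 + 12352)) = -4587*(29551 + (2*(-140 - 841*√29 + 4*841)/(-35 + 841) - 24850)/33698) = -4587*(29551 + (2*(-140 - 841*√29 + 3364)/806 - 24850)*(1/33698)) = -4587*(29551 + (2*(1/806)*(3224 - 841*√29) - 24850)*(1/33698)) = -4587*(29551 + ((8 - 841*√29/403) - 24850)*(1/33698)) = -4587*(29551 + (-24842 - 841*√29/403)*(1/33698)) = -4587*(29551 + (-12421/16849 - 29*√29/468286)) = -4587*(497892378/16849 - 29*√29/468286) = -2283832337886/16849 + 133023*√29/468286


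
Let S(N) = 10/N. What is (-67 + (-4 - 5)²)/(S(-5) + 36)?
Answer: 7/17 ≈ 0.41176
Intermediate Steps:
(-67 + (-4 - 5)²)/(S(-5) + 36) = (-67 + (-4 - 5)²)/(10/(-5) + 36) = (-67 + (-9)²)/(10*(-⅕) + 36) = (-67 + 81)/(-2 + 36) = 14/34 = (1/34)*14 = 7/17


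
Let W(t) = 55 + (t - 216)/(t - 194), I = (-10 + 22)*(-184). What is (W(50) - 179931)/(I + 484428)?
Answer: -681631/1827360 ≈ -0.37301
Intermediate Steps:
I = -2208 (I = 12*(-184) = -2208)
W(t) = 55 + (-216 + t)/(-194 + t)
(W(50) - 179931)/(I + 484428) = (2*(-5443 + 28*50)/(-194 + 50) - 179931)/(-2208 + 484428) = (2*(-5443 + 1400)/(-144) - 179931)/482220 = (2*(-1/144)*(-4043) - 179931)*(1/482220) = (4043/72 - 179931)*(1/482220) = -12950989/72*1/482220 = -681631/1827360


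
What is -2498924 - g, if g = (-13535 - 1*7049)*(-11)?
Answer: -2725348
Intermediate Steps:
g = 226424 (g = (-13535 - 7049)*(-11) = -20584*(-11) = 226424)
-2498924 - g = -2498924 - 1*226424 = -2498924 - 226424 = -2725348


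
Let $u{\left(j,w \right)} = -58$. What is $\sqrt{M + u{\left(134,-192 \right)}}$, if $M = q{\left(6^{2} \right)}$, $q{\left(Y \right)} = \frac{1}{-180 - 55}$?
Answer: $\frac{i \sqrt{3203285}}{235} \approx 7.6161 i$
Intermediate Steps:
$q{\left(Y \right)} = - \frac{1}{235}$ ($q{\left(Y \right)} = \frac{1}{-235} = - \frac{1}{235}$)
$M = - \frac{1}{235} \approx -0.0042553$
$\sqrt{M + u{\left(134,-192 \right)}} = \sqrt{- \frac{1}{235} - 58} = \sqrt{- \frac{13631}{235}} = \frac{i \sqrt{3203285}}{235}$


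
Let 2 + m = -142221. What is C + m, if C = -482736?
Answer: -624959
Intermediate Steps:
m = -142223 (m = -2 - 142221 = -142223)
C + m = -482736 - 142223 = -624959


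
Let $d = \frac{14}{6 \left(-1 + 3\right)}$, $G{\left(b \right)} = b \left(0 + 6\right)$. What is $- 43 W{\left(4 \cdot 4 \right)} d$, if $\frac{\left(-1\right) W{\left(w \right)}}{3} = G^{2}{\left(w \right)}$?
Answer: $1387008$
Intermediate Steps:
$G{\left(b \right)} = 6 b$ ($G{\left(b \right)} = b 6 = 6 b$)
$W{\left(w \right)} = - 108 w^{2}$ ($W{\left(w \right)} = - 3 \left(6 w\right)^{2} = - 3 \cdot 36 w^{2} = - 108 w^{2}$)
$d = \frac{7}{6}$ ($d = \frac{14}{6 \cdot 2} = \frac{14}{12} = 14 \cdot \frac{1}{12} = \frac{7}{6} \approx 1.1667$)
$- 43 W{\left(4 \cdot 4 \right)} d = - 43 \left(- 108 \left(4 \cdot 4\right)^{2}\right) \frac{7}{6} = - 43 \left(- 108 \cdot 16^{2}\right) \frac{7}{6} = - 43 \left(\left(-108\right) 256\right) \frac{7}{6} = \left(-43\right) \left(-27648\right) \frac{7}{6} = 1188864 \cdot \frac{7}{6} = 1387008$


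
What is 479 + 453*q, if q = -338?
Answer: -152635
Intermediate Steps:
479 + 453*q = 479 + 453*(-338) = 479 - 153114 = -152635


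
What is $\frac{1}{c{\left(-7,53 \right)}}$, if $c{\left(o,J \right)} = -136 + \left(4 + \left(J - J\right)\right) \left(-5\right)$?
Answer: $- \frac{1}{156} \approx -0.0064103$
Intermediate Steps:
$c{\left(o,J \right)} = -156$ ($c{\left(o,J \right)} = -136 + \left(4 + 0\right) \left(-5\right) = -136 + 4 \left(-5\right) = -136 - 20 = -156$)
$\frac{1}{c{\left(-7,53 \right)}} = \frac{1}{-156} = - \frac{1}{156}$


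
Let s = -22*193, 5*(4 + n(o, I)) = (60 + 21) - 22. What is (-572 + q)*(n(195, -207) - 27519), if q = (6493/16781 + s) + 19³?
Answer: -4712189039784/83905 ≈ -5.6161e+7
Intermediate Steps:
n(o, I) = 39/5 (n(o, I) = -4 + ((60 + 21) - 22)/5 = -4 + (81 - 22)/5 = -4 + (⅕)*59 = -4 + 59/5 = 39/5)
s = -4246
q = 43855246/16781 (q = (6493/16781 - 4246) + 19³ = (6493*(1/16781) - 4246) + 6859 = (6493/16781 - 4246) + 6859 = -71245633/16781 + 6859 = 43855246/16781 ≈ 2613.4)
(-572 + q)*(n(195, -207) - 27519) = (-572 + 43855246/16781)*(39/5 - 27519) = (34256514/16781)*(-137556/5) = -4712189039784/83905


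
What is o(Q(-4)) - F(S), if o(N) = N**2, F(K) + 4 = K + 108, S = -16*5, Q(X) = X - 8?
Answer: 120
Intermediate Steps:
Q(X) = -8 + X
S = -80
F(K) = 104 + K (F(K) = -4 + (K + 108) = -4 + (108 + K) = 104 + K)
o(Q(-4)) - F(S) = (-8 - 4)**2 - (104 - 80) = (-12)**2 - 1*24 = 144 - 24 = 120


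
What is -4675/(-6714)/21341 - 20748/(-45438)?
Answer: 495509656867/1085085748602 ≈ 0.45666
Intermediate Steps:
-4675/(-6714)/21341 - 20748/(-45438) = -4675*(-1/6714)*(1/21341) - 20748*(-1/45438) = (4675/6714)*(1/21341) + 3458/7573 = 4675/143283474 + 3458/7573 = 495509656867/1085085748602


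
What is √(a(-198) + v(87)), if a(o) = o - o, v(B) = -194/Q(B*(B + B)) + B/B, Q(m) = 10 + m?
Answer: √56630798/7574 ≈ 0.99358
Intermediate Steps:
v(B) = 1 - 194/(10 + 2*B²) (v(B) = -194/(10 + B*(B + B)) + B/B = -194/(10 + B*(2*B)) + 1 = -194/(10 + 2*B²) + 1 = 1 - 194/(10 + 2*B²))
a(o) = 0
√(a(-198) + v(87)) = √(0 + (-92 + 87²)/(5 + 87²)) = √(0 + (-92 + 7569)/(5 + 7569)) = √(0 + 7477/7574) = √(7477/7574) = √56630798/7574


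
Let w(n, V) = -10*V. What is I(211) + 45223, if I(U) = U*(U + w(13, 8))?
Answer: 72864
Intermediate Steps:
I(U) = U*(-80 + U) (I(U) = U*(U - 10*8) = U*(U - 80) = U*(-80 + U))
I(211) + 45223 = 211*(-80 + 211) + 45223 = 211*131 + 45223 = 27641 + 45223 = 72864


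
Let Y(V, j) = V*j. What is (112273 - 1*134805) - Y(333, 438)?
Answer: -168386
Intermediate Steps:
(112273 - 1*134805) - Y(333, 438) = (112273 - 1*134805) - 333*438 = (112273 - 134805) - 1*145854 = -22532 - 145854 = -168386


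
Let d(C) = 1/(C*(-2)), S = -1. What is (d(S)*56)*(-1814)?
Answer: -50792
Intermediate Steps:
d(C) = -1/(2*C) (d(C) = 1/(-2*C) = -1/(2*C))
(d(S)*56)*(-1814) = (-1/2/(-1)*56)*(-1814) = (-1/2*(-1)*56)*(-1814) = ((1/2)*56)*(-1814) = 28*(-1814) = -50792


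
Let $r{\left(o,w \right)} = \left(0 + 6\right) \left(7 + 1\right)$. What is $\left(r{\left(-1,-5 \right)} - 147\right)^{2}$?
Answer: $9801$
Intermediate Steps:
$r{\left(o,w \right)} = 48$ ($r{\left(o,w \right)} = 6 \cdot 8 = 48$)
$\left(r{\left(-1,-5 \right)} - 147\right)^{2} = \left(48 - 147\right)^{2} = \left(-99\right)^{2} = 9801$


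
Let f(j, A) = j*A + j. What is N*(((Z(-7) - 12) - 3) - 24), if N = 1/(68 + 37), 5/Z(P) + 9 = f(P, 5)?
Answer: -1994/5355 ≈ -0.37236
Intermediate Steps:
f(j, A) = j + A*j (f(j, A) = A*j + j = j + A*j)
Z(P) = 5/(-9 + 6*P) (Z(P) = 5/(-9 + P*(1 + 5)) = 5/(-9 + P*6) = 5/(-9 + 6*P))
N = 1/105 ≈ 0.0095238
N*(((Z(-7) - 12) - 3) - 24) = (((5/(3*(-3 + 2*(-7))) - 12) - 3) - 24)/105 = (((5/(3*(-3 - 14)) - 12) - 3) - 24)/105 = ((((5/3)/(-17) - 12) - 3) - 24)/105 = ((((5/3)*(-1/17) - 12) - 3) - 24)/105 = (((-5/51 - 12) - 3) - 24)/105 = ((-617/51 - 3) - 24)/105 = (-770/51 - 24)/105 = (1/105)*(-1994/51) = -1994/5355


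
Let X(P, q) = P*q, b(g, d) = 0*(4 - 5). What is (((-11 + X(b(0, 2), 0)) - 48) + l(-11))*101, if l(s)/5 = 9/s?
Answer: -70094/11 ≈ -6372.2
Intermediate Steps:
l(s) = 45/s (l(s) = 5*(9/s) = 45/s)
b(g, d) = 0 (b(g, d) = 0*(-1) = 0)
(((-11 + X(b(0, 2), 0)) - 48) + l(-11))*101 = (((-11 + 0*0) - 48) + 45/(-11))*101 = (((-11 + 0) - 48) + 45*(-1/11))*101 = ((-11 - 48) - 45/11)*101 = (-59 - 45/11)*101 = -694/11*101 = -70094/11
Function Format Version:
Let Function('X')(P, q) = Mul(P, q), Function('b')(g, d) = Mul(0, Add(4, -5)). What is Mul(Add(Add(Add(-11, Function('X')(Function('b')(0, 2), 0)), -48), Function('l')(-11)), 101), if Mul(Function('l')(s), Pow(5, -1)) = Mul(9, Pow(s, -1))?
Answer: Rational(-70094, 11) ≈ -6372.2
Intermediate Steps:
Function('l')(s) = Mul(45, Pow(s, -1)) (Function('l')(s) = Mul(5, Mul(9, Pow(s, -1))) = Mul(45, Pow(s, -1)))
Function('b')(g, d) = 0 (Function('b')(g, d) = Mul(0, -1) = 0)
Mul(Add(Add(Add(-11, Function('X')(Function('b')(0, 2), 0)), -48), Function('l')(-11)), 101) = Mul(Add(Add(Add(-11, Mul(0, 0)), -48), Mul(45, Pow(-11, -1))), 101) = Mul(Add(Add(Add(-11, 0), -48), Mul(45, Rational(-1, 11))), 101) = Mul(Add(Add(-11, -48), Rational(-45, 11)), 101) = Mul(Add(-59, Rational(-45, 11)), 101) = Mul(Rational(-694, 11), 101) = Rational(-70094, 11)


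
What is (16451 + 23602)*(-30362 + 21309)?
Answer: -362599809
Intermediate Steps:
(16451 + 23602)*(-30362 + 21309) = 40053*(-9053) = -362599809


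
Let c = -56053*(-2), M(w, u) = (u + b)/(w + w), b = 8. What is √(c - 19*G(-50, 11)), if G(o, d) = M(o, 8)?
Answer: 3*√311414/5 ≈ 334.83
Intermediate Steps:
M(w, u) = (8 + u)/(2*w) (M(w, u) = (u + 8)/(w + w) = (8 + u)/((2*w)) = (8 + u)*(1/(2*w)) = (8 + u)/(2*w))
G(o, d) = 8/o (G(o, d) = (8 + 8)/(2*o) = (½)*16/o = 8/o)
c = 112106
√(c - 19*G(-50, 11)) = √(112106 - 152/(-50)) = √(112106 - 152*(-1)/50) = √(112106 - 19*(-4/25)) = √(112106 + 76/25) = √(2802726/25) = 3*√311414/5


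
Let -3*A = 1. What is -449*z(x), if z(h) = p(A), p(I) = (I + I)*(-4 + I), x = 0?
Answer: -11674/9 ≈ -1297.1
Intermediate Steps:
A = -⅓ (A = -⅓*1 = -⅓ ≈ -0.33333)
p(I) = 2*I*(-4 + I) (p(I) = (2*I)*(-4 + I) = 2*I*(-4 + I))
z(h) = 26/9 (z(h) = 2*(-⅓)*(-4 - ⅓) = 2*(-⅓)*(-13/3) = 26/9)
-449*z(x) = -449*26/9 = -11674/9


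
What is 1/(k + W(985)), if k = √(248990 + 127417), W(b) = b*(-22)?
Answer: -21670/469212493 - 9*√4647/469212493 ≈ -4.7491e-5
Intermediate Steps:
W(b) = -22*b
k = 9*√4647 (k = √376407 = 9*√4647 ≈ 613.52)
1/(k + W(985)) = 1/(9*√4647 - 22*985) = 1/(9*√4647 - 21670) = 1/(-21670 + 9*√4647)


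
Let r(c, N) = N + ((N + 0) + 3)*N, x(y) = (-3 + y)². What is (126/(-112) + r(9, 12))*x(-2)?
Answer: 38175/8 ≈ 4771.9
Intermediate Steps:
r(c, N) = N + N*(3 + N) (r(c, N) = N + (N + 3)*N = N + (3 + N)*N = N + N*(3 + N))
(126/(-112) + r(9, 12))*x(-2) = (126/(-112) + 12*(4 + 12))*(-3 - 2)² = (126*(-1/112) + 12*16)*(-5)² = (-9/8 + 192)*25 = (1527/8)*25 = 38175/8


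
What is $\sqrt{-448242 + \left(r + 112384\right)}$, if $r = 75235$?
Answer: $i \sqrt{260623} \approx 510.51 i$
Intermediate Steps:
$\sqrt{-448242 + \left(r + 112384\right)} = \sqrt{-448242 + \left(75235 + 112384\right)} = \sqrt{-448242 + 187619} = \sqrt{-260623} = i \sqrt{260623}$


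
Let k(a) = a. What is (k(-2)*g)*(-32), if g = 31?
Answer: 1984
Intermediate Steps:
(k(-2)*g)*(-32) = -2*31*(-32) = -62*(-32) = 1984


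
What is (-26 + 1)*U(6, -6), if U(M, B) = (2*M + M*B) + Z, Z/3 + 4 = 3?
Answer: 675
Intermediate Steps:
Z = -3 (Z = -12 + 3*3 = -12 + 9 = -3)
U(M, B) = -3 + 2*M + B*M (U(M, B) = (2*M + M*B) - 3 = (2*M + B*M) - 3 = -3 + 2*M + B*M)
(-26 + 1)*U(6, -6) = (-26 + 1)*(-3 + 2*6 - 6*6) = -25*(-3 + 12 - 36) = -25*(-27) = 675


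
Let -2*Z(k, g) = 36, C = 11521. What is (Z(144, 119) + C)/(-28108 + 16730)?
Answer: -11503/11378 ≈ -1.0110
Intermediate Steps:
Z(k, g) = -18 (Z(k, g) = -1/2*36 = -18)
(Z(144, 119) + C)/(-28108 + 16730) = (-18 + 11521)/(-28108 + 16730) = 11503/(-11378) = 11503*(-1/11378) = -11503/11378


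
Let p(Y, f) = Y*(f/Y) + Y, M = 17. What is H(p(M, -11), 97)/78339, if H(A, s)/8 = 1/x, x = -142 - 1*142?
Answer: -2/5562069 ≈ -3.5958e-7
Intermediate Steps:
p(Y, f) = Y + f (p(Y, f) = f + Y = Y + f)
x = -284 (x = -142 - 142 = -284)
H(A, s) = -2/71 (H(A, s) = 8/(-284) = 8*(-1/284) = -2/71)
H(p(M, -11), 97)/78339 = -2/71/78339 = -2/71*1/78339 = -2/5562069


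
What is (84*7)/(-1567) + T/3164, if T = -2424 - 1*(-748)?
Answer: -1121681/1239497 ≈ -0.90495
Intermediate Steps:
T = -1676 (T = -2424 + 748 = -1676)
(84*7)/(-1567) + T/3164 = (84*7)/(-1567) - 1676/3164 = 588*(-1/1567) - 1676*1/3164 = -588/1567 - 419/791 = -1121681/1239497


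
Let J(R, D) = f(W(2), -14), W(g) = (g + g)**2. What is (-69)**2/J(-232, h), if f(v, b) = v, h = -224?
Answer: 4761/16 ≈ 297.56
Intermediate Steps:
W(g) = 4*g**2 (W(g) = (2*g)**2 = 4*g**2)
J(R, D) = 16 (J(R, D) = 4*2**2 = 4*4 = 16)
(-69)**2/J(-232, h) = (-69)**2/16 = 4761*(1/16) = 4761/16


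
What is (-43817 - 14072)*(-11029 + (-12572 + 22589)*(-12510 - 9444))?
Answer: 12731194734583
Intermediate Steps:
(-43817 - 14072)*(-11029 + (-12572 + 22589)*(-12510 - 9444)) = -57889*(-11029 + 10017*(-21954)) = -57889*(-11029 - 219913218) = -57889*(-219924247) = 12731194734583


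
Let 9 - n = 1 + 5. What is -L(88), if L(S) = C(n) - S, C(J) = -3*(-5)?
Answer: 73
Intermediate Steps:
n = 3 (n = 9 - (1 + 5) = 9 - 1*6 = 9 - 6 = 3)
C(J) = 15
L(S) = 15 - S
-L(88) = -(15 - 1*88) = -(15 - 88) = -1*(-73) = 73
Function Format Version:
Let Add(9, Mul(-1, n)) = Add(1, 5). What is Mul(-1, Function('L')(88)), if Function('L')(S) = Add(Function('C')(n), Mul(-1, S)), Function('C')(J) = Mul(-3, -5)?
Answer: 73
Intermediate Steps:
n = 3 (n = Add(9, Mul(-1, Add(1, 5))) = Add(9, Mul(-1, 6)) = Add(9, -6) = 3)
Function('C')(J) = 15
Function('L')(S) = Add(15, Mul(-1, S))
Mul(-1, Function('L')(88)) = Mul(-1, Add(15, Mul(-1, 88))) = Mul(-1, Add(15, -88)) = Mul(-1, -73) = 73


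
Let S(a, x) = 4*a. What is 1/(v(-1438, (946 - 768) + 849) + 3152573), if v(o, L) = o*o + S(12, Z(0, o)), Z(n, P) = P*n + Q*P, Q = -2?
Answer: 1/5220465 ≈ 1.9155e-7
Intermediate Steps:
Z(n, P) = -2*P + P*n (Z(n, P) = P*n - 2*P = -2*P + P*n)
v(o, L) = 48 + o² (v(o, L) = o*o + 4*12 = o² + 48 = 48 + o²)
1/(v(-1438, (946 - 768) + 849) + 3152573) = 1/((48 + (-1438)²) + 3152573) = 1/((48 + 2067844) + 3152573) = 1/(2067892 + 3152573) = 1/5220465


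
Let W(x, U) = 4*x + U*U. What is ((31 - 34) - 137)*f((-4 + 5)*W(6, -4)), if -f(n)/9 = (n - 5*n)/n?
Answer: -5040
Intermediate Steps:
W(x, U) = U² + 4*x (W(x, U) = 4*x + U² = U² + 4*x)
f(n) = 36 (f(n) = -9*(n - 5*n)/n = -9*(-4*n)/n = -9*(-4) = 36)
((31 - 34) - 137)*f((-4 + 5)*W(6, -4)) = ((31 - 34) - 137)*36 = (-3 - 137)*36 = -140*36 = -5040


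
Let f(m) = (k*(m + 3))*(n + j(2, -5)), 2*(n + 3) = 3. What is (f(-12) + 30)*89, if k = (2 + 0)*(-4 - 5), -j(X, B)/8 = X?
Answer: -249645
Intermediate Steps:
n = -3/2 (n = -3 + (½)*3 = -3 + 3/2 = -3/2 ≈ -1.5000)
j(X, B) = -8*X
k = -18 (k = 2*(-9) = -18)
f(m) = 945 + 315*m (f(m) = (-18*(m + 3))*(-3/2 - 8*2) = (-18*(3 + m))*(-3/2 - 16) = (-54 - 18*m)*(-35/2) = 945 + 315*m)
(f(-12) + 30)*89 = ((945 + 315*(-12)) + 30)*89 = ((945 - 3780) + 30)*89 = (-2835 + 30)*89 = -2805*89 = -249645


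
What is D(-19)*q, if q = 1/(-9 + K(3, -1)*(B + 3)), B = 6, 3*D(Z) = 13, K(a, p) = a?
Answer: 13/54 ≈ 0.24074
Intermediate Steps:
D(Z) = 13/3 (D(Z) = (1/3)*13 = 13/3)
q = 1/18 (q = 1/(-9 + 3*(6 + 3)) = 1/(-9 + 3*9) = 1/(-9 + 27) = 1/18 ≈ 0.055556)
D(-19)*q = (13/3)*(1/18) = 13/54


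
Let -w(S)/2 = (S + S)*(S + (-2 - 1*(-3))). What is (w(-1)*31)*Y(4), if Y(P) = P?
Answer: 0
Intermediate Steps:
w(S) = -4*S*(1 + S) (w(S) = -2*(S + S)*(S + (-2 - 1*(-3))) = -2*2*S*(S + (-2 + 3)) = -2*2*S*(S + 1) = -2*2*S*(1 + S) = -4*S*(1 + S))
(w(-1)*31)*Y(4) = (-4*(-1)*(1 - 1)*31)*4 = (-4*(-1)*0*31)*4 = (0*31)*4 = 0*4 = 0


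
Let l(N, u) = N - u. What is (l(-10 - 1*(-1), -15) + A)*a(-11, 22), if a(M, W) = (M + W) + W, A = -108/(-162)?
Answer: 220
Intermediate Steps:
A = ⅔ (A = -108*(-1/162) = ⅔ ≈ 0.66667)
a(M, W) = M + 2*W
(l(-10 - 1*(-1), -15) + A)*a(-11, 22) = (((-10 - 1*(-1)) - 1*(-15)) + ⅔)*(-11 + 2*22) = (((-10 + 1) + 15) + ⅔)*(-11 + 44) = ((-9 + 15) + ⅔)*33 = (6 + ⅔)*33 = (20/3)*33 = 220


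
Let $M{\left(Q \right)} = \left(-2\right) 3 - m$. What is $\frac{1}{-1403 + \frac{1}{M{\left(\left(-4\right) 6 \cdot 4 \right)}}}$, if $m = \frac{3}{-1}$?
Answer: $- \frac{3}{4210} \approx -0.00071259$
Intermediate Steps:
$m = -3$ ($m = 3 \left(-1\right) = -3$)
$M{\left(Q \right)} = -3$ ($M{\left(Q \right)} = \left(-2\right) 3 - -3 = -6 + 3 = -3$)
$\frac{1}{-1403 + \frac{1}{M{\left(\left(-4\right) 6 \cdot 4 \right)}}} = \frac{1}{-1403 + \frac{1}{-3}} = \frac{1}{-1403 - \frac{1}{3}} = \frac{1}{- \frac{4210}{3}} = - \frac{3}{4210}$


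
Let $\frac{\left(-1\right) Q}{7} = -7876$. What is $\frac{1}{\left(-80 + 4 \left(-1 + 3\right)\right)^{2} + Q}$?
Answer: $\frac{1}{60316} \approx 1.6579 \cdot 10^{-5}$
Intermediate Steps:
$Q = 55132$ ($Q = \left(-7\right) \left(-7876\right) = 55132$)
$\frac{1}{\left(-80 + 4 \left(-1 + 3\right)\right)^{2} + Q} = \frac{1}{\left(-80 + 4 \left(-1 + 3\right)\right)^{2} + 55132} = \frac{1}{\left(-80 + 4 \cdot 2\right)^{2} + 55132} = \frac{1}{\left(-80 + 8\right)^{2} + 55132} = \frac{1}{\left(-72\right)^{2} + 55132} = \frac{1}{5184 + 55132} = \frac{1}{60316}$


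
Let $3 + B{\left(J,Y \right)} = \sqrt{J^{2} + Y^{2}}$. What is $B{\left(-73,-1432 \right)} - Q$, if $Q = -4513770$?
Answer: $4513767 + \sqrt{2055953} \approx 4.5152 \cdot 10^{6}$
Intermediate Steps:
$B{\left(J,Y \right)} = -3 + \sqrt{J^{2} + Y^{2}}$
$B{\left(-73,-1432 \right)} - Q = \left(-3 + \sqrt{\left(-73\right)^{2} + \left(-1432\right)^{2}}\right) - -4513770 = \left(-3 + \sqrt{5329 + 2050624}\right) + 4513770 = \left(-3 + \sqrt{2055953}\right) + 4513770 = 4513767 + \sqrt{2055953}$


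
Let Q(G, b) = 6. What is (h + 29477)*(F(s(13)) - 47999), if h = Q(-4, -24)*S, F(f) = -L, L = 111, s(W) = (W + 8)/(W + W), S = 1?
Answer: -1418427130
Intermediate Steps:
s(W) = (8 + W)/(2*W) (s(W) = (8 + W)/((2*W)) = (8 + W)*(1/(2*W)) = (8 + W)/(2*W))
F(f) = -111 (F(f) = -1*111 = -111)
h = 6 (h = 6*1 = 6)
(h + 29477)*(F(s(13)) - 47999) = (6 + 29477)*(-111 - 47999) = 29483*(-48110) = -1418427130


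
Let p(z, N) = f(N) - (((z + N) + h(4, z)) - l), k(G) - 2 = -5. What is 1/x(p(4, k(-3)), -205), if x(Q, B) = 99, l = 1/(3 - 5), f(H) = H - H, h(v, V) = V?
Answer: 1/99 ≈ 0.010101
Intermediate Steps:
f(H) = 0
l = -½ (l = 1/(-2) = -½ ≈ -0.50000)
k(G) = -3 (k(G) = 2 - 5 = -3)
p(z, N) = -½ - N - 2*z (p(z, N) = 0 - (((z + N) + z) - 1*(-½)) = 0 - (((N + z) + z) + ½) = 0 - ((N + 2*z) + ½) = 0 - (½ + N + 2*z) = 0 + (-½ - N - 2*z) = -½ - N - 2*z)
1/x(p(4, k(-3)), -205) = 1/99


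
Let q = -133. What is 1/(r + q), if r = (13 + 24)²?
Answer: 1/1236 ≈ 0.00080906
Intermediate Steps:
r = 1369 (r = 37² = 1369)
1/(r + q) = 1/(1369 - 133) = 1/1236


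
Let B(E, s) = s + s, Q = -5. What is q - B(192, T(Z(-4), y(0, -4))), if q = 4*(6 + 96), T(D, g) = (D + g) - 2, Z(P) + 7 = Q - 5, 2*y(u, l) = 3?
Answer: 443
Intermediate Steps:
y(u, l) = 3/2 (y(u, l) = (1/2)*3 = 3/2)
Z(P) = -17 (Z(P) = -7 + (-5 - 5) = -7 - 10 = -17)
T(D, g) = -2 + D + g
B(E, s) = 2*s
q = 408 (q = 4*102 = 408)
q - B(192, T(Z(-4), y(0, -4))) = 408 - 2*(-2 - 17 + 3/2) = 408 - 2*(-35)/2 = 408 - 1*(-35) = 408 + 35 = 443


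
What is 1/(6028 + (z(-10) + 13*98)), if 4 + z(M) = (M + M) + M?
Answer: 1/7268 ≈ 0.00013759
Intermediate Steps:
z(M) = -4 + 3*M (z(M) = -4 + ((M + M) + M) = -4 + (2*M + M) = -4 + 3*M)
1/(6028 + (z(-10) + 13*98)) = 1/(6028 + ((-4 + 3*(-10)) + 13*98)) = 1/(6028 + ((-4 - 30) + 1274)) = 1/(6028 + (-34 + 1274)) = 1/(6028 + 1240) = 1/7268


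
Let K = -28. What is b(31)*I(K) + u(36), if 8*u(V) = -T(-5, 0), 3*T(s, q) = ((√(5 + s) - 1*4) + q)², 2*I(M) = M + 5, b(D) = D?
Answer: -2143/6 ≈ -357.17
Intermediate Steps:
I(M) = 5/2 + M/2 (I(M) = (M + 5)/2 = (5 + M)/2 = 5/2 + M/2)
T(s, q) = (-4 + q + √(5 + s))²/3 (T(s, q) = ((√(5 + s) - 1*4) + q)²/3 = ((√(5 + s) - 4) + q)²/3 = ((-4 + √(5 + s)) + q)²/3 = (-4 + q + √(5 + s))²/3)
u(V) = -⅔ (u(V) = (-(-4 + 0 + √(5 - 5))²/3)/8 = (-(-4 + 0 + √0)²/3)/8 = (-(-4 + 0 + 0)²/3)/8 = (-(-4)²/3)/8 = (-16/3)/8 = (-1*16/3)/8 = (⅛)*(-16/3) = -⅔)
b(31)*I(K) + u(36) = 31*(5/2 + (½)*(-28)) - ⅔ = 31*(5/2 - 14) - ⅔ = 31*(-23/2) - ⅔ = -713/2 - ⅔ = -2143/6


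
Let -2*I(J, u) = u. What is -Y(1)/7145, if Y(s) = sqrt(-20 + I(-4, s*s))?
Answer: -I*sqrt(82)/14290 ≈ -0.00063369*I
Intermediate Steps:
I(J, u) = -u/2
Y(s) = sqrt(-20 - s**2/2) (Y(s) = sqrt(-20 - s*s/2) = sqrt(-20 - s**2/2))
-Y(1)/7145 = -sqrt(-80 - 2*1**2)/2/7145 = -sqrt(-80 - 2*1)/2/7145 = -sqrt(-80 - 2)/2/7145 = -sqrt(-82)/2/7145 = -(I*sqrt(82))/2/7145 = -I*sqrt(82)/2/7145 = -I*sqrt(82)/14290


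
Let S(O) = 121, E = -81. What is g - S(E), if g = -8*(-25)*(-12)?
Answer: -2521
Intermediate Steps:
g = -2400 (g = 200*(-12) = -2400)
g - S(E) = -2400 - 1*121 = -2400 - 121 = -2521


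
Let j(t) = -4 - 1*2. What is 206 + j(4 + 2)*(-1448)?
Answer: 8894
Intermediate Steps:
j(t) = -6 (j(t) = -4 - 2 = -6)
206 + j(4 + 2)*(-1448) = 206 - 6*(-1448) = 206 + 8688 = 8894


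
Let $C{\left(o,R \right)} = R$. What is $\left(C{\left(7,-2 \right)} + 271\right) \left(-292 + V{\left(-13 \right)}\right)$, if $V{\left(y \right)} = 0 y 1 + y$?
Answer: $-82045$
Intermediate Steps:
$V{\left(y \right)} = y$ ($V{\left(y \right)} = 0 y + y = 0 + y = y$)
$\left(C{\left(7,-2 \right)} + 271\right) \left(-292 + V{\left(-13 \right)}\right) = \left(-2 + 271\right) \left(-292 - 13\right) = 269 \left(-305\right) = -82045$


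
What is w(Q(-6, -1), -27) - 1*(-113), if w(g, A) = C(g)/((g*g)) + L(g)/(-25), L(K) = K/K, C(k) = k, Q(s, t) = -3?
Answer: 8447/75 ≈ 112.63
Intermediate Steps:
L(K) = 1
w(g, A) = -1/25 + 1/g (w(g, A) = g/((g*g)) + 1/(-25) = g/(g²) + 1*(-1/25) = g/g² - 1/25 = 1/g - 1/25 = -1/25 + 1/g)
w(Q(-6, -1), -27) - 1*(-113) = (1/25)*(25 - 1*(-3))/(-3) - 1*(-113) = (1/25)*(-⅓)*(25 + 3) + 113 = (1/25)*(-⅓)*28 + 113 = -28/75 + 113 = 8447/75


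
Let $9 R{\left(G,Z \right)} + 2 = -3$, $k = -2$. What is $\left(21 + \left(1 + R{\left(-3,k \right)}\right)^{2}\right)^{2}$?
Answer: $\frac{2948089}{6561} \approx 449.34$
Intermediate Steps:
$R{\left(G,Z \right)} = - \frac{5}{9}$ ($R{\left(G,Z \right)} = - \frac{2}{9} + \frac{1}{9} \left(-3\right) = - \frac{2}{9} - \frac{1}{3} = - \frac{5}{9}$)
$\left(21 + \left(1 + R{\left(-3,k \right)}\right)^{2}\right)^{2} = \left(21 + \left(1 - \frac{5}{9}\right)^{2}\right)^{2} = \left(21 + \left(\frac{4}{9}\right)^{2}\right)^{2} = \left(21 + \frac{16}{81}\right)^{2} = \left(\frac{1717}{81}\right)^{2} = \frac{2948089}{6561}$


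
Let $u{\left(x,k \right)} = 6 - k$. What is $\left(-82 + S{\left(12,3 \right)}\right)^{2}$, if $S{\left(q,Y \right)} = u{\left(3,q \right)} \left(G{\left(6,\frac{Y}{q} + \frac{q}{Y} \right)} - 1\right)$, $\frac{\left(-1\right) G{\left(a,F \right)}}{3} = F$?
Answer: $\frac{1}{4} \approx 0.25$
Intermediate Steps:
$G{\left(a,F \right)} = - 3 F$
$S{\left(q,Y \right)} = \left(6 - q\right) \left(-1 - \frac{3 Y}{q} - \frac{3 q}{Y}\right)$ ($S{\left(q,Y \right)} = \left(6 - q\right) \left(- 3 \left(\frac{Y}{q} + \frac{q}{Y}\right) - 1\right) = \left(6 - q\right) \left(\left(- \frac{3 Y}{q} - \frac{3 q}{Y}\right) - 1\right) = \left(6 - q\right) \left(-1 - \frac{3 Y}{q} - \frac{3 q}{Y}\right)$)
$\left(-82 + S{\left(12,3 \right)}\right)^{2} = \left(-82 + \frac{\left(-6 + 12\right) \left(3 \cdot 3^{2} + 3 \cdot 12^{2} + 3 \cdot 12\right)}{3 \cdot 12}\right)^{2} = \left(-82 + \frac{1}{3} \cdot \frac{1}{12} \cdot 6 \left(3 \cdot 9 + 3 \cdot 144 + 36\right)\right)^{2} = \left(-82 + \frac{1}{3} \cdot \frac{1}{12} \cdot 6 \left(27 + 432 + 36\right)\right)^{2} = \left(-82 + \frac{1}{3} \cdot \frac{1}{12} \cdot 6 \cdot 495\right)^{2} = \left(-82 + \frac{165}{2}\right)^{2} = \left(\frac{1}{2}\right)^{2} = \frac{1}{4}$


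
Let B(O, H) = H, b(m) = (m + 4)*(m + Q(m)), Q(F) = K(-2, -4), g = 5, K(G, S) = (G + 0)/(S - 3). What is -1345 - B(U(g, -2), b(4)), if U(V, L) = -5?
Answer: -9655/7 ≈ -1379.3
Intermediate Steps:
K(G, S) = G/(-3 + S)
Q(F) = 2/7 (Q(F) = -2/(-3 - 4) = -2/(-7) = -2*(-1/7) = 2/7)
b(m) = (4 + m)*(2/7 + m) (b(m) = (m + 4)*(m + 2/7) = (4 + m)*(2/7 + m))
-1345 - B(U(g, -2), b(4)) = -1345 - (8/7 + 4**2 + (30/7)*4) = -1345 - (8/7 + 16 + 120/7) = -1345 - 1*240/7 = -1345 - 240/7 = -9655/7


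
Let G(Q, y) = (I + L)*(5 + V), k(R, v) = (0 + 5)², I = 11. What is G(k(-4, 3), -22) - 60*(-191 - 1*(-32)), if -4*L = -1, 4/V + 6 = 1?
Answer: 38349/4 ≈ 9587.3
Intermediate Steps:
V = -⅘ (V = 4/(-6 + 1) = 4/(-5) = 4*(-⅕) = -⅘ ≈ -0.80000)
L = ¼ (L = -¼*(-1) = ¼ ≈ 0.25000)
k(R, v) = 25 (k(R, v) = 5² = 25)
G(Q, y) = 189/4 (G(Q, y) = (11 + ¼)*(5 - ⅘) = (45/4)*(21/5) = 189/4)
G(k(-4, 3), -22) - 60*(-191 - 1*(-32)) = 189/4 - 60*(-191 - 1*(-32)) = 189/4 - 60*(-191 + 32) = 189/4 - 60*(-159) = 189/4 + 9540 = 38349/4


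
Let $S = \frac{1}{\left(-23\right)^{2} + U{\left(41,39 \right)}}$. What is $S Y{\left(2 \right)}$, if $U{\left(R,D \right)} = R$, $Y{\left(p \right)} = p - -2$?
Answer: $\frac{2}{285} \approx 0.0070175$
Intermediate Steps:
$Y{\left(p \right)} = 2 + p$ ($Y{\left(p \right)} = p + 2 = 2 + p$)
$S = \frac{1}{570}$ ($S = \frac{1}{\left(-23\right)^{2} + 41} = \frac{1}{529 + 41} = \frac{1}{570} \approx 0.0017544$)
$S Y{\left(2 \right)} = \frac{2 + 2}{570} = \frac{1}{570} \cdot 4 = \frac{2}{285}$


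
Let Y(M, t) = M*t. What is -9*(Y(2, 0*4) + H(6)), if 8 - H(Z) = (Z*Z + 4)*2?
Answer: 648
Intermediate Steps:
H(Z) = -2*Z² (H(Z) = 8 - (Z*Z + 4)*2 = 8 - (Z² + 4)*2 = 8 - (4 + Z²)*2 = 8 - (8 + 2*Z²) = 8 + (-8 - 2*Z²) = -2*Z²)
-9*(Y(2, 0*4) + H(6)) = -9*(2*(0*4) - 2*6²) = -9*(2*0 - 2*36) = -9*(0 - 72) = -9*(-72) = 648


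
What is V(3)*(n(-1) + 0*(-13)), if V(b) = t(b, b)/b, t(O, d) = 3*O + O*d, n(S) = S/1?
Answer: -6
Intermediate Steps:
n(S) = S (n(S) = S*1 = S)
V(b) = 3 + b (V(b) = (b*(3 + b))/b = 3 + b)
V(3)*(n(-1) + 0*(-13)) = (3 + 3)*(-1 + 0*(-13)) = 6*(-1 + 0) = 6*(-1) = -6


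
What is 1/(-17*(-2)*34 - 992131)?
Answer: -1/990975 ≈ -1.0091e-6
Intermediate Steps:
1/(-17*(-2)*34 - 992131) = 1/(34*34 - 992131) = 1/(1156 - 992131) = 1/(-990975) = -1/990975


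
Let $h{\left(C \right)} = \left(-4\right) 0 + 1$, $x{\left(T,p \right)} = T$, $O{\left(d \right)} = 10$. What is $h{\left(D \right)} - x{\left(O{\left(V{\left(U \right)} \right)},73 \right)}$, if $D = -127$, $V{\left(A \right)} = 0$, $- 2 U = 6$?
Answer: $-9$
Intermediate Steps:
$U = -3$ ($U = \left(- \frac{1}{2}\right) 6 = -3$)
$h{\left(C \right)} = 1$ ($h{\left(C \right)} = 0 + 1 = 1$)
$h{\left(D \right)} - x{\left(O{\left(V{\left(U \right)} \right)},73 \right)} = 1 - 10 = -9$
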